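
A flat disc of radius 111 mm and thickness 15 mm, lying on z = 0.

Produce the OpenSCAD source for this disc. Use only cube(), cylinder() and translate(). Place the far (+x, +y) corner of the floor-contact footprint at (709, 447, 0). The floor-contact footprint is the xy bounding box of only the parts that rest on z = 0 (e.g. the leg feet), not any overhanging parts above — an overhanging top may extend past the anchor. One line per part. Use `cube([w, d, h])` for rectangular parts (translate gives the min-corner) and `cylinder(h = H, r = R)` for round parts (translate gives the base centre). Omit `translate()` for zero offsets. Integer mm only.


translate([598, 336, 0]) cylinder(h = 15, r = 111);


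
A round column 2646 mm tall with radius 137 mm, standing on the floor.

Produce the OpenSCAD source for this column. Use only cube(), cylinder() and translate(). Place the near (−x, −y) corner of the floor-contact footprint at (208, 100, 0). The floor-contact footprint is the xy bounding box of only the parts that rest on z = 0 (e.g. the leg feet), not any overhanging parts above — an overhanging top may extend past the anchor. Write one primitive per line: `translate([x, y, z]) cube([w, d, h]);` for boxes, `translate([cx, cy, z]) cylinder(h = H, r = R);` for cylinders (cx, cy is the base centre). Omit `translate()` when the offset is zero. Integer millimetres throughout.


translate([345, 237, 0]) cylinder(h = 2646, r = 137);


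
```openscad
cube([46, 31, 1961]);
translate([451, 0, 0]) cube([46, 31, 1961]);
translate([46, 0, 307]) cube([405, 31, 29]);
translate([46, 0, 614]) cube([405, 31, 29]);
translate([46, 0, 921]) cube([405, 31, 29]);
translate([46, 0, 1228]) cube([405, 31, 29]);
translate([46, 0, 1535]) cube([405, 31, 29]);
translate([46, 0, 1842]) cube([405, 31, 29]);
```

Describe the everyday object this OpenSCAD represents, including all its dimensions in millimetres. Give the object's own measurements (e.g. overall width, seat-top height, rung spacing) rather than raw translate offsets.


A straight ladder. Two 46×31 mm vertical rails, 1961 mm tall, stand 497 mm apart (outside-to-outside) with their front faces coplanar on the −y side. 6 rungs, each 31 mm deep and 29 mm tall, span between the inner faces of the rails, front faces flush with the rails. The lowest rung's underside is at z = 307 mm and rungs are spaced 307 mm apart (underside to underside).


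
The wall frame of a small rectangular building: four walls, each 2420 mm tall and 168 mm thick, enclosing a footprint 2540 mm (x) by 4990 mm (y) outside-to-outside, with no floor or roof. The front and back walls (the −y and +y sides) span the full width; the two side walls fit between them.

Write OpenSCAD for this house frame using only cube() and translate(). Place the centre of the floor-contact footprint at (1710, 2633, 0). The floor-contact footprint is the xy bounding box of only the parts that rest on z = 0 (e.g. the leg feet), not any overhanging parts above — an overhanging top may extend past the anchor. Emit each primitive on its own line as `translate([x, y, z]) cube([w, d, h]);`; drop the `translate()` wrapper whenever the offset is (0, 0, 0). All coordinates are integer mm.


translate([440, 138, 0]) cube([2540, 168, 2420]);
translate([440, 4960, 0]) cube([2540, 168, 2420]);
translate([440, 306, 0]) cube([168, 4654, 2420]);
translate([2812, 306, 0]) cube([168, 4654, 2420]);


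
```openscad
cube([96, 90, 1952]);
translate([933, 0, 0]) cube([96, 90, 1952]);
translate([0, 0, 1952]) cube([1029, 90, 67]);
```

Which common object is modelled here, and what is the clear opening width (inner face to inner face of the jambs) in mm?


A door frame. The clear opening width is 837 mm.

Two 1952 mm tall posts with a header on top — a door frame. The left jamb is 96 mm wide at x = 0; the right jamb starts at x = 933. The clear opening is 933 − 96 = 837 mm.


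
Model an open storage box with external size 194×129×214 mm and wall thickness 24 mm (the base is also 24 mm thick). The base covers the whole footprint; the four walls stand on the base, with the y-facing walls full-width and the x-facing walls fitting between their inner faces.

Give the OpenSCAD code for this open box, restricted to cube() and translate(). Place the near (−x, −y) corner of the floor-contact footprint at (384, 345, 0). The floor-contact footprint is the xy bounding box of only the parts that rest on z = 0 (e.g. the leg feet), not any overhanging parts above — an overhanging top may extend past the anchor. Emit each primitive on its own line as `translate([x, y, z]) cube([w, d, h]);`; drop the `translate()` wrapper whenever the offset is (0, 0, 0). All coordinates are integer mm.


translate([384, 345, 0]) cube([194, 129, 24]);
translate([384, 345, 24]) cube([194, 24, 190]);
translate([384, 450, 24]) cube([194, 24, 190]);
translate([384, 369, 24]) cube([24, 81, 190]);
translate([554, 369, 24]) cube([24, 81, 190]);


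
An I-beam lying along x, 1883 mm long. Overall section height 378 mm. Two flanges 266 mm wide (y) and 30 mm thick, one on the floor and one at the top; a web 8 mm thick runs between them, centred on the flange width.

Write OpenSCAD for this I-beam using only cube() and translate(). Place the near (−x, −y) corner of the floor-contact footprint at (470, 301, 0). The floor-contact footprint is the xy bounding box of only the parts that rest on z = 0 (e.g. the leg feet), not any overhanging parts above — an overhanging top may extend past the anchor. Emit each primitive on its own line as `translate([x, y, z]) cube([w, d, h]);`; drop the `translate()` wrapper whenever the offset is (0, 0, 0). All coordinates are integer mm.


translate([470, 301, 0]) cube([1883, 266, 30]);
translate([470, 430, 30]) cube([1883, 8, 318]);
translate([470, 301, 348]) cube([1883, 266, 30]);


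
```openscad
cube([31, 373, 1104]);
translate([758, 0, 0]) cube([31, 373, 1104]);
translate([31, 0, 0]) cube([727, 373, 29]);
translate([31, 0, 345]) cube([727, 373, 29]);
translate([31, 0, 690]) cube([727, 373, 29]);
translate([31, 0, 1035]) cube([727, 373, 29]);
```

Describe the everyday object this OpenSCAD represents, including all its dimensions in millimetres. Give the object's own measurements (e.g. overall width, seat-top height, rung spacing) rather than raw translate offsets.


An open bookshelf. Two side panels, each 31 mm thick, 373 mm deep and 1104 mm tall, stand 789 mm apart (outside-to-outside). Between them sit 4 shelves, each 29 mm thick and 373 mm deep, spanning the full gap between the sides. The bottom shelf rests on the floor (its underside at z = 0) and the clear gap between one shelf's top and the next shelf's underside is 316 mm.


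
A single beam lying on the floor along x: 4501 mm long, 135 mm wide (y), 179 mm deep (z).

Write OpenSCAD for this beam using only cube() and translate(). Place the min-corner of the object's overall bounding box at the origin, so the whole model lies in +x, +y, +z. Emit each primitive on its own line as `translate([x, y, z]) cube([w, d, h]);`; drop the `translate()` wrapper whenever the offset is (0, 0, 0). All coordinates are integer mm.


cube([4501, 135, 179]);


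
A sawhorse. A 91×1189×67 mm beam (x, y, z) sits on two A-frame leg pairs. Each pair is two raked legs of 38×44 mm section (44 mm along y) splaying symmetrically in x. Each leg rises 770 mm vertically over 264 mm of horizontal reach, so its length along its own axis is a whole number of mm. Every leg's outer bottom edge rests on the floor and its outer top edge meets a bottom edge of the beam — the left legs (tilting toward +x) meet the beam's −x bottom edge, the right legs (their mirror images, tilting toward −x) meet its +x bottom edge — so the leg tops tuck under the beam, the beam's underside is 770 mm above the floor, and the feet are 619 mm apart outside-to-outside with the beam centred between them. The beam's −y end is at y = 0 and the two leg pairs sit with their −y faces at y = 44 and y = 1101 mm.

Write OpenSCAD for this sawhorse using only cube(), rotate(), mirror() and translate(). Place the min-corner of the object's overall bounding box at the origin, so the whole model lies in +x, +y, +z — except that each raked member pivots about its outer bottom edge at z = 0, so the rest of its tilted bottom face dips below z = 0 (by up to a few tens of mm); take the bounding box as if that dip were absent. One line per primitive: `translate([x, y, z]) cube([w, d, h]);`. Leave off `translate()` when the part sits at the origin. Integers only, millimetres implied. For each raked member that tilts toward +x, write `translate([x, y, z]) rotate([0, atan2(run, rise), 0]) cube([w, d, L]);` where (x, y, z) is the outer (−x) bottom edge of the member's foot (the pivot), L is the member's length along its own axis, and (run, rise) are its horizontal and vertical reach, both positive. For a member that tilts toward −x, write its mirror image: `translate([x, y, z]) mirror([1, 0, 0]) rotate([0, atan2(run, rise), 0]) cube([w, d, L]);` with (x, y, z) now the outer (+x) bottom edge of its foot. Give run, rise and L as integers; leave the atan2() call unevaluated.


// leg length = √(264² + 770²) = 814
// right-leg outer foot x = 2·264 + 91 = 619
// beam min-corner = (264, 0, 770)
translate([264, 0, 770]) cube([91, 1189, 67]);
translate([0, 44, 0]) rotate([0, atan2(264, 770), 0]) cube([38, 44, 814]);
translate([619, 44, 0]) mirror([1, 0, 0]) rotate([0, atan2(264, 770), 0]) cube([38, 44, 814]);
translate([0, 1101, 0]) rotate([0, atan2(264, 770), 0]) cube([38, 44, 814]);
translate([619, 1101, 0]) mirror([1, 0, 0]) rotate([0, atan2(264, 770), 0]) cube([38, 44, 814]);


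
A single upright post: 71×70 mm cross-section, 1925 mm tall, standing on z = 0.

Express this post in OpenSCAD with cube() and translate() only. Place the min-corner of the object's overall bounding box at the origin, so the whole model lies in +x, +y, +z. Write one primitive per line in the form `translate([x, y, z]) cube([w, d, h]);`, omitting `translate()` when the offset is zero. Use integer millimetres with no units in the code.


cube([71, 70, 1925]);


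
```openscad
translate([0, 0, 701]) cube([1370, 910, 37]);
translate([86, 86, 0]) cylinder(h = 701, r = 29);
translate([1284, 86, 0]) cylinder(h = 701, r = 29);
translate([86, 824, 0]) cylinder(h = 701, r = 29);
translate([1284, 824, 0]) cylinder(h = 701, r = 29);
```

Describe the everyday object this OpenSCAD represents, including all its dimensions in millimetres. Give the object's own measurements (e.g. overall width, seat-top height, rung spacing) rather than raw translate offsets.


A table: top 1370 mm (x) × 910 mm (y), 37 mm thick, upper face at z = 738 mm, on four round legs of 58 mm diameter, each leg's bounding box inset 57 mm from the nearest pair of top edges from z = 0 to the bottom of the top.


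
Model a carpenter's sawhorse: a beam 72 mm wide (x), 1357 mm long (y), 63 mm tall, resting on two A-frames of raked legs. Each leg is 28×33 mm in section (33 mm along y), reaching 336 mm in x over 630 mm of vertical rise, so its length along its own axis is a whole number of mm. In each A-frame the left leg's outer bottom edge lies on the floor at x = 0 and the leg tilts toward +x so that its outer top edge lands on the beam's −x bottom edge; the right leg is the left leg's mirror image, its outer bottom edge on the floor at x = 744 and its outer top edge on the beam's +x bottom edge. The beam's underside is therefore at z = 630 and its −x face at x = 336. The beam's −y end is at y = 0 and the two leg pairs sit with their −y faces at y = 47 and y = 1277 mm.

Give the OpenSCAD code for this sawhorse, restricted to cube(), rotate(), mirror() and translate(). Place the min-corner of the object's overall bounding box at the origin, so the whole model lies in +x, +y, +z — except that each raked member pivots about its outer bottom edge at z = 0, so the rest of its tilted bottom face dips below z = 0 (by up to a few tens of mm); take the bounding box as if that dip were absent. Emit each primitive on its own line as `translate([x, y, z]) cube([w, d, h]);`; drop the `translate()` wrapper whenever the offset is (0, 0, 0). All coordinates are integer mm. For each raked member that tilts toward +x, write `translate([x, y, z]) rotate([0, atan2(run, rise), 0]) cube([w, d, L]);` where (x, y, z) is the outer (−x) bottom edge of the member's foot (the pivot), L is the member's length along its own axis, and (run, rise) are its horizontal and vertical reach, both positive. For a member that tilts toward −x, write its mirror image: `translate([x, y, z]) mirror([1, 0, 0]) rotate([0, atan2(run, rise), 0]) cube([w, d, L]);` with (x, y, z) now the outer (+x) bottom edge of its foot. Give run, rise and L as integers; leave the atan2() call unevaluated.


// leg length = √(336² + 630²) = 714
// right-leg outer foot x = 2·336 + 72 = 744
// beam min-corner = (336, 0, 630)
translate([336, 0, 630]) cube([72, 1357, 63]);
translate([0, 47, 0]) rotate([0, atan2(336, 630), 0]) cube([28, 33, 714]);
translate([744, 47, 0]) mirror([1, 0, 0]) rotate([0, atan2(336, 630), 0]) cube([28, 33, 714]);
translate([0, 1277, 0]) rotate([0, atan2(336, 630), 0]) cube([28, 33, 714]);
translate([744, 1277, 0]) mirror([1, 0, 0]) rotate([0, atan2(336, 630), 0]) cube([28, 33, 714]);


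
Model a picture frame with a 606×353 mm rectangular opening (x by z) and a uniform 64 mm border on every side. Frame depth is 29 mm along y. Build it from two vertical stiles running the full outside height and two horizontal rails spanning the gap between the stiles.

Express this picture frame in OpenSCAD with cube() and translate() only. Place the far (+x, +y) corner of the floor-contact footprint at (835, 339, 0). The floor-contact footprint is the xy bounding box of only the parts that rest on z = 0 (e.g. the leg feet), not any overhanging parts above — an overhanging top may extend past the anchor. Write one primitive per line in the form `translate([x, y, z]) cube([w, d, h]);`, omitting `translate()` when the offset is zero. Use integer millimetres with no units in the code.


translate([101, 310, 0]) cube([64, 29, 481]);
translate([771, 310, 0]) cube([64, 29, 481]);
translate([165, 310, 0]) cube([606, 29, 64]);
translate([165, 310, 417]) cube([606, 29, 64]);


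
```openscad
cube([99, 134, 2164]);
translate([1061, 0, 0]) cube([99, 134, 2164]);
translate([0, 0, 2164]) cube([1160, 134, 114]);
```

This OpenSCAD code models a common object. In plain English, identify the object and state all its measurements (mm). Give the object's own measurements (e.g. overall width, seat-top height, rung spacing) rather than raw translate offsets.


A door frame. The clear opening is 962 mm wide and 2164 mm high. Two 99 mm wide jambs, 134 mm deep, stand either side of the opening from the floor to the top of the opening. A 114 mm thick head sits across the top of both jambs, spanning the full outside width of the frame.


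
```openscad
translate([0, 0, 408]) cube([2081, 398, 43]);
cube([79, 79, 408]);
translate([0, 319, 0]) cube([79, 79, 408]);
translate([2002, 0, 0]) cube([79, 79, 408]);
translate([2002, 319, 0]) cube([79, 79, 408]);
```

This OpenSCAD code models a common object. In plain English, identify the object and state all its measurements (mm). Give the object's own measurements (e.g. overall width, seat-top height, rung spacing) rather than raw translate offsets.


A bench: a 2081×398 mm seat slab, 43 mm thick, top at z = 451 mm, on four 79×79 mm square legs flush with the seat corners and standing on z = 0.


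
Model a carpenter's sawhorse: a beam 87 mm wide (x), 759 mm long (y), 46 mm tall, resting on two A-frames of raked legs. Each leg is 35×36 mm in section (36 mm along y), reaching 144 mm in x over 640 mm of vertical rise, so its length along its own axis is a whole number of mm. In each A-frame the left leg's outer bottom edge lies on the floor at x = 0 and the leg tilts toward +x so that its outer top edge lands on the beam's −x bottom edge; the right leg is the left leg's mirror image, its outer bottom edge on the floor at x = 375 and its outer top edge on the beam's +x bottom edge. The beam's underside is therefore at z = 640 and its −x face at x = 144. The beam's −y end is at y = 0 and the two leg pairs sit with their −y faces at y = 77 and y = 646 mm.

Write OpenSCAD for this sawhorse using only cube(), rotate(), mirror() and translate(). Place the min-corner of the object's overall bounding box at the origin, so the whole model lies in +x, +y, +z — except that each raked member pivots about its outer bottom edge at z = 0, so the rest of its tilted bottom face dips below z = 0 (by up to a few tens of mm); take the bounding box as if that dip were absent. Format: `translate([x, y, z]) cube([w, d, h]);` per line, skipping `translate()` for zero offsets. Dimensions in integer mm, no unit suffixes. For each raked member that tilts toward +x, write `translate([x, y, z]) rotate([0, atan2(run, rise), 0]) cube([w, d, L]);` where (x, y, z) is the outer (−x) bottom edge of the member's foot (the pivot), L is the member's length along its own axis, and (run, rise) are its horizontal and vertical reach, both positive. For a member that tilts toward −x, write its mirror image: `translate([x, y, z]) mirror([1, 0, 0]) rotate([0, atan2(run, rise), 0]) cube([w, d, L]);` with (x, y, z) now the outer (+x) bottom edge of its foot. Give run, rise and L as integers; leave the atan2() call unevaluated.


translate([144, 0, 640]) cube([87, 759, 46]);
translate([0, 77, 0]) rotate([0, atan2(144, 640), 0]) cube([35, 36, 656]);
translate([375, 77, 0]) mirror([1, 0, 0]) rotate([0, atan2(144, 640), 0]) cube([35, 36, 656]);
translate([0, 646, 0]) rotate([0, atan2(144, 640), 0]) cube([35, 36, 656]);
translate([375, 646, 0]) mirror([1, 0, 0]) rotate([0, atan2(144, 640), 0]) cube([35, 36, 656]);


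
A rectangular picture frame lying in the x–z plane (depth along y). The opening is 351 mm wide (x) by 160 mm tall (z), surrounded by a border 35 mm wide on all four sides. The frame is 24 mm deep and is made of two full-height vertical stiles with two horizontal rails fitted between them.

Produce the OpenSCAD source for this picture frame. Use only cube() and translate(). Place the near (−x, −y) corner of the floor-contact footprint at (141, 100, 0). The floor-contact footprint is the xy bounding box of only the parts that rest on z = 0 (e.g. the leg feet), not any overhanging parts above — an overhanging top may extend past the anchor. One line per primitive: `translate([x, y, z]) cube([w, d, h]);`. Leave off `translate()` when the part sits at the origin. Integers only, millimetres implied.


translate([141, 100, 0]) cube([35, 24, 230]);
translate([527, 100, 0]) cube([35, 24, 230]);
translate([176, 100, 0]) cube([351, 24, 35]);
translate([176, 100, 195]) cube([351, 24, 35]);


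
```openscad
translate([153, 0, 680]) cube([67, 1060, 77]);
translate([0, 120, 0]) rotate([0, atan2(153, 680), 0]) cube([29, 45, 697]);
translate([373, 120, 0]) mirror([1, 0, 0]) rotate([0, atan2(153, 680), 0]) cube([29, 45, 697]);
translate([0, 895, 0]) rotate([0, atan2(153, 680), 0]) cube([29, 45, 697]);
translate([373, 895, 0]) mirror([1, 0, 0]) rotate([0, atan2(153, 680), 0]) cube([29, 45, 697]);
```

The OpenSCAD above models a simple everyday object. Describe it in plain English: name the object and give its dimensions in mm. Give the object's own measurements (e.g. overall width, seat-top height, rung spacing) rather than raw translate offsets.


A sawhorse. A 67×1060×77 mm beam (x, y, z) sits on two A-frame leg pairs. Each pair is two raked legs of 29×45 mm section (45 mm along y) splaying symmetrically in x. Each leg rises 680 mm vertically over 153 mm of horizontal reach and is 697 mm long along its own axis. Every leg's outer bottom edge rests on the floor and its outer top edge meets a bottom edge of the beam — the left legs (tilting toward +x) meet the beam's −x bottom edge, the right legs (their mirror images, tilting toward −x) meet its +x bottom edge — so the leg tops tuck under the beam, the beam's underside is 680 mm above the floor, and the feet are 373 mm apart outside-to-outside with the beam centred between them. The two leg pairs are set in 120 mm from either end of the beam.


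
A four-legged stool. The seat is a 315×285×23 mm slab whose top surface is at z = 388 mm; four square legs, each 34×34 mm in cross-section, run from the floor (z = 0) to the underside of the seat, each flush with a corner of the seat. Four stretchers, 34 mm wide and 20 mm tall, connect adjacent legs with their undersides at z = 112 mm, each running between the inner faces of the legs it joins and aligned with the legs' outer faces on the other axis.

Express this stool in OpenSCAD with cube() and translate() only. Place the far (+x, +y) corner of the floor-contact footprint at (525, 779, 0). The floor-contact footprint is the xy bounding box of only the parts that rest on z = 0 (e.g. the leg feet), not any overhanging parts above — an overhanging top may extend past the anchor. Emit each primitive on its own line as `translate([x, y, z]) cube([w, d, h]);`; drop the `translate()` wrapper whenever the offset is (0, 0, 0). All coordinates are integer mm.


translate([210, 494, 365]) cube([315, 285, 23]);
translate([210, 494, 0]) cube([34, 34, 365]);
translate([491, 494, 0]) cube([34, 34, 365]);
translate([210, 745, 0]) cube([34, 34, 365]);
translate([491, 745, 0]) cube([34, 34, 365]);
translate([244, 494, 112]) cube([247, 34, 20]);
translate([244, 745, 112]) cube([247, 34, 20]);
translate([210, 528, 112]) cube([34, 217, 20]);
translate([491, 528, 112]) cube([34, 217, 20]);


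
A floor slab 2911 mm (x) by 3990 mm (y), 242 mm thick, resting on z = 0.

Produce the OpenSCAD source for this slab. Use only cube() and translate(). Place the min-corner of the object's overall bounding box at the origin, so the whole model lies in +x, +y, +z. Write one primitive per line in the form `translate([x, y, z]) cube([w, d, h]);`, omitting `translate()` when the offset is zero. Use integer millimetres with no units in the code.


cube([2911, 3990, 242]);


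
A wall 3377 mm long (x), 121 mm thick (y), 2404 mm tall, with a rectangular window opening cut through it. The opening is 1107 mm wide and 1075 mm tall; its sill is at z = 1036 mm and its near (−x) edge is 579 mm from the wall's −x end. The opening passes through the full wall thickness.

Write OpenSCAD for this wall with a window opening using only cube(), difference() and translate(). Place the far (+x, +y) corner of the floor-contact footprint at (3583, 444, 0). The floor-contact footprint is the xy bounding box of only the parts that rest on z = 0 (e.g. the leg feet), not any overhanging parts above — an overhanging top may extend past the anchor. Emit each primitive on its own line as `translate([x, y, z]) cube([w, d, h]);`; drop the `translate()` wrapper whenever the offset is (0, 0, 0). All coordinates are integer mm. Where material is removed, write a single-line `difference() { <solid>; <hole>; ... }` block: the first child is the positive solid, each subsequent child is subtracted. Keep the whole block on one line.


difference() { translate([206, 323, 0]) cube([3377, 121, 2404]); translate([785, 323, 1036]) cube([1107, 121, 1075]); }


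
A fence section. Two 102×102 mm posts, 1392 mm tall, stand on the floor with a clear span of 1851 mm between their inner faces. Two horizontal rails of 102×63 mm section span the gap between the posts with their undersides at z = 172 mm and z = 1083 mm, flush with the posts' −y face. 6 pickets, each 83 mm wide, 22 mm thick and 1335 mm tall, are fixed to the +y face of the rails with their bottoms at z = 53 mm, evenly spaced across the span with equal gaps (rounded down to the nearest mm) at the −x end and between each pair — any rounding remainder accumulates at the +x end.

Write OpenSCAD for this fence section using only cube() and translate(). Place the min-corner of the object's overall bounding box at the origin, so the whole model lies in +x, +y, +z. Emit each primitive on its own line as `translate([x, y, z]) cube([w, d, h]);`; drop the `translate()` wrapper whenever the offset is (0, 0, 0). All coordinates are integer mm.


cube([102, 102, 1392]);
translate([1953, 0, 0]) cube([102, 102, 1392]);
translate([102, 0, 172]) cube([1851, 102, 63]);
translate([102, 0, 1083]) cube([1851, 102, 63]);
translate([295, 102, 53]) cube([83, 22, 1335]);
translate([571, 102, 53]) cube([83, 22, 1335]);
translate([847, 102, 53]) cube([83, 22, 1335]);
translate([1123, 102, 53]) cube([83, 22, 1335]);
translate([1399, 102, 53]) cube([83, 22, 1335]);
translate([1675, 102, 53]) cube([83, 22, 1335]);


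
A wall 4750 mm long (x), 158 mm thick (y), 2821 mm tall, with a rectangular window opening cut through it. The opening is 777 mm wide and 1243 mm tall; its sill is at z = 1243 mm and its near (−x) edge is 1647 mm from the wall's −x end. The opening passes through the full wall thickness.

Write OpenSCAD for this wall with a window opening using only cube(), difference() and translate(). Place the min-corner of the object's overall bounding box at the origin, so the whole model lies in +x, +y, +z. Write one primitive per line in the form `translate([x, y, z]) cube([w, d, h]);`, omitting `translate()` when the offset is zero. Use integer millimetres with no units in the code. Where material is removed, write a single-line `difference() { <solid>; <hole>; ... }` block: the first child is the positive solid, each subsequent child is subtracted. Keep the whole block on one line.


difference() { cube([4750, 158, 2821]); translate([1647, 0, 1243]) cube([777, 158, 1243]); }


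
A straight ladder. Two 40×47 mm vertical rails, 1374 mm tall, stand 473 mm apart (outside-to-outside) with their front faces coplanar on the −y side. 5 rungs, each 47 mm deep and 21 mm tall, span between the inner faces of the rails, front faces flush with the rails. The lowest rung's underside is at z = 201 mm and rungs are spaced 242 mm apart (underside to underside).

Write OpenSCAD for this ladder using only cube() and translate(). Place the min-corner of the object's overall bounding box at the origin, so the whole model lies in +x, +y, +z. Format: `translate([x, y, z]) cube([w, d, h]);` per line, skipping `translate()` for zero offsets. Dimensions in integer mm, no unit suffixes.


cube([40, 47, 1374]);
translate([433, 0, 0]) cube([40, 47, 1374]);
translate([40, 0, 201]) cube([393, 47, 21]);
translate([40, 0, 443]) cube([393, 47, 21]);
translate([40, 0, 685]) cube([393, 47, 21]);
translate([40, 0, 927]) cube([393, 47, 21]);
translate([40, 0, 1169]) cube([393, 47, 21]);


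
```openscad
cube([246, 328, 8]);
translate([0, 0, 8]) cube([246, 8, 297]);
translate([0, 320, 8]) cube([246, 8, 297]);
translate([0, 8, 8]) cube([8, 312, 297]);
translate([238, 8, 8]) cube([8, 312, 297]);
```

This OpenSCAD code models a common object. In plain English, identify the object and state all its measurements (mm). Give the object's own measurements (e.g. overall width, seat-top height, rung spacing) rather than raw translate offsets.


An open-topped rectangular box: outside dimensions 246×328×305 mm, with a uniform wall and base thickness of 8 mm. The base is a full 246×328 slab on the floor; four walls sit on top of the base. The front and back walls (the −y and +y sides) span the full width; the two side walls fit between them.


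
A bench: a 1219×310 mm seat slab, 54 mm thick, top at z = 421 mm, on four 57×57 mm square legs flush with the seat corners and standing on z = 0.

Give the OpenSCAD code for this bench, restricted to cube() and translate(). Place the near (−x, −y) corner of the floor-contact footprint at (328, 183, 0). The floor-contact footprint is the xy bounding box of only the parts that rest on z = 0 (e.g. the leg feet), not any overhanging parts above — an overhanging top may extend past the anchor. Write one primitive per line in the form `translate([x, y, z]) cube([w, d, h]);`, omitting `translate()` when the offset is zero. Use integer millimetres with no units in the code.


// leg_h = 421 − 54 = 367
translate([328, 183, 367]) cube([1219, 310, 54]);
translate([328, 183, 0]) cube([57, 57, 367]);
translate([328, 436, 0]) cube([57, 57, 367]);
translate([1490, 183, 0]) cube([57, 57, 367]);
translate([1490, 436, 0]) cube([57, 57, 367]);


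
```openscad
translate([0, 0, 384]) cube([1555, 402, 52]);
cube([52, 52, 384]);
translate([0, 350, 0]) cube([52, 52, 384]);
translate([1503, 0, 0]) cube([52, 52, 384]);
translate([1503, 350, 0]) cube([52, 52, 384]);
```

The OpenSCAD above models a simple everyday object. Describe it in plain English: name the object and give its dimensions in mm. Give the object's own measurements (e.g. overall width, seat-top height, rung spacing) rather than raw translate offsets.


A long wooden bench with a 1555 mm (x) × 402 mm (y) seat, 52 mm thick, its top surface 436 mm above the floor. Four 52 mm square legs at the seat corners, flush with the edges, run from z = 0 to the seat underside.


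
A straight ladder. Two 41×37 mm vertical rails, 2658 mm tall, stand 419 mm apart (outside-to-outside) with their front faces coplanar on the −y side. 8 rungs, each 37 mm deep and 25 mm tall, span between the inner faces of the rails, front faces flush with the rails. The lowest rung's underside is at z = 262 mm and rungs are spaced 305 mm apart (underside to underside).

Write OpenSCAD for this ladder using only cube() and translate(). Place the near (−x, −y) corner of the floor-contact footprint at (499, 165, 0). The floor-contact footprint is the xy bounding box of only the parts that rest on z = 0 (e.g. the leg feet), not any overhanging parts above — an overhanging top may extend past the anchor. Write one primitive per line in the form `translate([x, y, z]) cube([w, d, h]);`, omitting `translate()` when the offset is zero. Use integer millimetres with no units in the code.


translate([499, 165, 0]) cube([41, 37, 2658]);
translate([877, 165, 0]) cube([41, 37, 2658]);
translate([540, 165, 262]) cube([337, 37, 25]);
translate([540, 165, 567]) cube([337, 37, 25]);
translate([540, 165, 872]) cube([337, 37, 25]);
translate([540, 165, 1177]) cube([337, 37, 25]);
translate([540, 165, 1482]) cube([337, 37, 25]);
translate([540, 165, 1787]) cube([337, 37, 25]);
translate([540, 165, 2092]) cube([337, 37, 25]);
translate([540, 165, 2397]) cube([337, 37, 25]);


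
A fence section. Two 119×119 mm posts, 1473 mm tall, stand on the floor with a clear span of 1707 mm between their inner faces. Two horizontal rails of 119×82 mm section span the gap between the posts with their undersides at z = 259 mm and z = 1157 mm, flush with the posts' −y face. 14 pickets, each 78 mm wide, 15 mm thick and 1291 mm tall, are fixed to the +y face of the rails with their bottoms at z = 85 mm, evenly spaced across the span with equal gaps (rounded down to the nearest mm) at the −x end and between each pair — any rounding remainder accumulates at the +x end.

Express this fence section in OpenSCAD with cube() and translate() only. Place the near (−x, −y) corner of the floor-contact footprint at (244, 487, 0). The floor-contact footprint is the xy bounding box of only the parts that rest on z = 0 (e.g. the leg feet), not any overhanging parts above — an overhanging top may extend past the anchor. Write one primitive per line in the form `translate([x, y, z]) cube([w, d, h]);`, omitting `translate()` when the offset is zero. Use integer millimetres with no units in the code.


translate([244, 487, 0]) cube([119, 119, 1473]);
translate([2070, 487, 0]) cube([119, 119, 1473]);
translate([363, 487, 259]) cube([1707, 119, 82]);
translate([363, 487, 1157]) cube([1707, 119, 82]);
translate([404, 606, 85]) cube([78, 15, 1291]);
translate([523, 606, 85]) cube([78, 15, 1291]);
translate([642, 606, 85]) cube([78, 15, 1291]);
translate([761, 606, 85]) cube([78, 15, 1291]);
translate([880, 606, 85]) cube([78, 15, 1291]);
translate([999, 606, 85]) cube([78, 15, 1291]);
translate([1118, 606, 85]) cube([78, 15, 1291]);
translate([1237, 606, 85]) cube([78, 15, 1291]);
translate([1356, 606, 85]) cube([78, 15, 1291]);
translate([1475, 606, 85]) cube([78, 15, 1291]);
translate([1594, 606, 85]) cube([78, 15, 1291]);
translate([1713, 606, 85]) cube([78, 15, 1291]);
translate([1832, 606, 85]) cube([78, 15, 1291]);
translate([1951, 606, 85]) cube([78, 15, 1291]);


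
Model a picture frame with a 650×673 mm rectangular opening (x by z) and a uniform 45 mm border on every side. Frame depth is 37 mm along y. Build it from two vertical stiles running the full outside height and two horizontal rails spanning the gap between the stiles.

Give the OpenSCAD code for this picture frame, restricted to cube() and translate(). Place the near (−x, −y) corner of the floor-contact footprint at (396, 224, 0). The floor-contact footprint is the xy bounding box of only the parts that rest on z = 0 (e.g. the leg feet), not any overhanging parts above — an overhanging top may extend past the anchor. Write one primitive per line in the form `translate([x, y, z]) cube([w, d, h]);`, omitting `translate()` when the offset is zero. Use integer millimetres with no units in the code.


translate([396, 224, 0]) cube([45, 37, 763]);
translate([1091, 224, 0]) cube([45, 37, 763]);
translate([441, 224, 0]) cube([650, 37, 45]);
translate([441, 224, 718]) cube([650, 37, 45]);


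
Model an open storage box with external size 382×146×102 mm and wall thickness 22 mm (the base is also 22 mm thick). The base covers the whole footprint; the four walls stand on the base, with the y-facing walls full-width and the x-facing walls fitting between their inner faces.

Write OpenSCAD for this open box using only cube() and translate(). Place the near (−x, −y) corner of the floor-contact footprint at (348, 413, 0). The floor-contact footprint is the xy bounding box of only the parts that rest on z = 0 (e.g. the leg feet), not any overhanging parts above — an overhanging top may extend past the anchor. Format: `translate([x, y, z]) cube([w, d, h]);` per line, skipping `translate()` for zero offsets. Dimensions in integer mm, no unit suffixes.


translate([348, 413, 0]) cube([382, 146, 22]);
translate([348, 413, 22]) cube([382, 22, 80]);
translate([348, 537, 22]) cube([382, 22, 80]);
translate([348, 435, 22]) cube([22, 102, 80]);
translate([708, 435, 22]) cube([22, 102, 80]);


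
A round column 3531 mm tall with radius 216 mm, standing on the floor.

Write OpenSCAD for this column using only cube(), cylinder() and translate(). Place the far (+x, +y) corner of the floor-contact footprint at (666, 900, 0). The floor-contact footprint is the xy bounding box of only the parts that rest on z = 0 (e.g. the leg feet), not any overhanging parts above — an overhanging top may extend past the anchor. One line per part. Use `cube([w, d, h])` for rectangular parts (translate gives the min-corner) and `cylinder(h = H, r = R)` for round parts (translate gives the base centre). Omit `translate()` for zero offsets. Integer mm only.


translate([450, 684, 0]) cylinder(h = 3531, r = 216);


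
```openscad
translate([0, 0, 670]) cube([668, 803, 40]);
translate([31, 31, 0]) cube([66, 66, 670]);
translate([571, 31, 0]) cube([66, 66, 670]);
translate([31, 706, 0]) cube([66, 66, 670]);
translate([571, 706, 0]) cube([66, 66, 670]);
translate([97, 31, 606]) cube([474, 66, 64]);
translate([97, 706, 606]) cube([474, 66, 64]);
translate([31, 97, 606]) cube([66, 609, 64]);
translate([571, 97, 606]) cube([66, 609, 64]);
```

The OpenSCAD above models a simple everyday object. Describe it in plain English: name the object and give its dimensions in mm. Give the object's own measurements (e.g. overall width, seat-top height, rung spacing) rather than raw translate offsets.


A rectangular dining table. The top is 668×803×40 mm with its upper surface at z = 710 mm. It stands on four 66×66 mm square legs, each inset 31 mm from the nearest pair of top edges, running from the floor to the underside of the top. Four apron rails, 66 mm thick and 64 mm tall, run between adjacent legs with their top edges flush with the underside of the top and their outer faces flush with the legs' outer faces.


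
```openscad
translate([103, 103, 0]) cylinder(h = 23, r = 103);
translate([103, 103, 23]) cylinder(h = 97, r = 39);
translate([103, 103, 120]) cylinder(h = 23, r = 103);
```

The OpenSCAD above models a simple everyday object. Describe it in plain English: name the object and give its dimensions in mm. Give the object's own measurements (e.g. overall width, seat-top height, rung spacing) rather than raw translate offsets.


A spool: two coaxial disc flanges of radius 103 mm and thickness 23 mm, joined by a core cylinder of radius 39 mm and height 97 mm. The lower flange rests on z = 0 and the three cylinders share a vertical axis.


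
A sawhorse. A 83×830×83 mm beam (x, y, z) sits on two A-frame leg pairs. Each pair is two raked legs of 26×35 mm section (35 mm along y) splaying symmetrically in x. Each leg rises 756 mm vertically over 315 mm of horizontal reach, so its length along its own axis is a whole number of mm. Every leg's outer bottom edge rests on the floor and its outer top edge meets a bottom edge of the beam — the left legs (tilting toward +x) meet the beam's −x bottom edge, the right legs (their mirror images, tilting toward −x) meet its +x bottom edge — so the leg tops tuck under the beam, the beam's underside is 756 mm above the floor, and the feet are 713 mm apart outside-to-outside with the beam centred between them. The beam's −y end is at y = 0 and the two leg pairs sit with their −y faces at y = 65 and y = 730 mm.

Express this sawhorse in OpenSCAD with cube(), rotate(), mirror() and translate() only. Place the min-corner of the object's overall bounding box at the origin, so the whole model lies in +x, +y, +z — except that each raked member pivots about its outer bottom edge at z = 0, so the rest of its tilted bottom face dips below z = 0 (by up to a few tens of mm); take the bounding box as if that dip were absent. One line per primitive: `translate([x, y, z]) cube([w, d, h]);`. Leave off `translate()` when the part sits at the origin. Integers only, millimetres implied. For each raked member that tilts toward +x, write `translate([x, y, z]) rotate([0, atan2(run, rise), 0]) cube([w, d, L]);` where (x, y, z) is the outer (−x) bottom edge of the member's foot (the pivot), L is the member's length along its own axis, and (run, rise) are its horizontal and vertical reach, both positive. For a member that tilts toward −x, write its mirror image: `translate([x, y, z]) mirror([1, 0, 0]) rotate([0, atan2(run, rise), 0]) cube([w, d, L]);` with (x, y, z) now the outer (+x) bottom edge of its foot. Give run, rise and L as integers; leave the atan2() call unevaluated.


// leg length = √(315² + 756²) = 819
// right-leg outer foot x = 2·315 + 83 = 713
// beam min-corner = (315, 0, 756)
translate([315, 0, 756]) cube([83, 830, 83]);
translate([0, 65, 0]) rotate([0, atan2(315, 756), 0]) cube([26, 35, 819]);
translate([713, 65, 0]) mirror([1, 0, 0]) rotate([0, atan2(315, 756), 0]) cube([26, 35, 819]);
translate([0, 730, 0]) rotate([0, atan2(315, 756), 0]) cube([26, 35, 819]);
translate([713, 730, 0]) mirror([1, 0, 0]) rotate([0, atan2(315, 756), 0]) cube([26, 35, 819]);


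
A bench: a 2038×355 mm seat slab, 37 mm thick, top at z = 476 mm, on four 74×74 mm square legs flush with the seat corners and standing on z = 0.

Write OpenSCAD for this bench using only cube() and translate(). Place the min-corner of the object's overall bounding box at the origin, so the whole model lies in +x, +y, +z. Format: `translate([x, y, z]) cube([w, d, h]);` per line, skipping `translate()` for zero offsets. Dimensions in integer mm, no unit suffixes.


// leg_h = 476 − 37 = 439
translate([0, 0, 439]) cube([2038, 355, 37]);
cube([74, 74, 439]);
translate([0, 281, 0]) cube([74, 74, 439]);
translate([1964, 0, 0]) cube([74, 74, 439]);
translate([1964, 281, 0]) cube([74, 74, 439]);


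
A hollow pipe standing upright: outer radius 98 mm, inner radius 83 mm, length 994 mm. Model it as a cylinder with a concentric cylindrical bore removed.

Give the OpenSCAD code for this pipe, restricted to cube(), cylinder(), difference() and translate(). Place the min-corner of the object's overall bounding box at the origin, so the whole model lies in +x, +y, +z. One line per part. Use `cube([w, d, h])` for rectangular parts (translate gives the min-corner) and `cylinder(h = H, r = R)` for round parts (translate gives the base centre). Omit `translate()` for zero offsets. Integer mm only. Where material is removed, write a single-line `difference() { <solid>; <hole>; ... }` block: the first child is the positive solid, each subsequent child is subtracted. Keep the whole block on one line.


difference() { translate([98, 98, 0]) cylinder(h = 994, r = 98); translate([98, 98, 0]) cylinder(h = 994, r = 83); }
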